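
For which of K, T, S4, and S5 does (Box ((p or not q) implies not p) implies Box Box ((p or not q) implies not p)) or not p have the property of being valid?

K-tableau for the negation not ((Box ((p or not q) implies not p) implies Box Box ((p or not q) implies not p)) or not p):
1. not ((Box ((p or not q) implies not p) implies Box Box ((p or not q) implies not p)) or not p), w0
2. not (Box ((p or not q) implies not p) implies Box Box ((p or not q) implies not p)), w0   [neg-or-rule on 1]
3. p, w0   [neg-or-rule on 1]
4. Box ((p or not q) implies not p), w0   [neg-implies-rule on 2]
5. not Box Box ((p or not q) implies not p), w0   [neg-implies-rule on 2]
6. not Box ((p or not q) implies not p), w1   [neg-Box-rule on 5: fresh world w1, w0Rw1]
7. (p or not q) implies not p, w1   [Box-rule on 4 via w0Rw1]
8. not p, w1   [implies-rule on 7 (branches; this branch)]
9. not ((p or not q) implies not p), w2   [neg-Box-rule on 6: fresh world w2, w1Rw2]
10. p or not q, w2   [neg-implies-rule on 9]
11. p, w2   [neg-implies-rule on 9]
12. not q, w2   [or-rule on 10 (branches; this branch)]
Accessibility: w0Rw1, w1Rw2
Complete open branch: countermodel on a K-frame, so not valid in K.
T-tableau for the negation not ((Box ((p or not q) implies not p) implies Box Box ((p or not q) implies not p)) or not p):
1. not ((Box ((p or not q) implies not p) implies Box Box ((p or not q) implies not p)) or not p), w0
2. not (Box ((p or not q) implies not p) implies Box Box ((p or not q) implies not p)), w0   [neg-or-rule on 1]
3. p, w0   [neg-or-rule on 1]
4. Box ((p or not q) implies not p), w0   [neg-implies-rule on 2]
5. not Box Box ((p or not q) implies not p), w0   [neg-implies-rule on 2]
6. (p or not q) implies not p, w0   [Box-rule on 4 via w0Rw0]
7. not (p or not q), w0   [implies-rule on 6 (branches; this branch)]
8. not p, w0   [neg-or-rule on 7]
9. q, w0   [neg-or-rule on 7]
Accessibility: w0Rw0
Branch closes: p and not p both at w0.
Every branch closes (one shown): valid in T, hence also in S4, S5 (every theorem of T is a theorem of S4 and S5).

T, S4, S5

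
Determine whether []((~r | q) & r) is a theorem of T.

Tableau for the negation ~[]((~r | q) & r):
1. ~[]((~r | q) & r), 0
2. ~((~r | q) & r), 1
3. ~r, 1
Accessibility: 0R0, 0R1, 1R1
The negation has an open branch (countermodel exists).

Not valid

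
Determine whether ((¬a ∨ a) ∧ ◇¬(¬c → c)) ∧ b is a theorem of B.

Tableau for the negation ¬(((¬a ∨ a) ∧ ◇¬(¬c → c)) ∧ b):
1. ¬(((¬a ∨ a) ∧ ◇¬(¬c → c)) ∧ b), u
2. ¬b, u
Accessibility: uRu
The negation has an open branch (countermodel exists).

Not valid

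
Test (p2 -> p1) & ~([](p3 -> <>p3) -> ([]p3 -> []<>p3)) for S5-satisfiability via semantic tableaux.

1. (p2 -> p1) & ~([](p3 -> <>p3) -> ([]p3 -> []<>p3)), w0
2. p2 -> p1, w0   [&-rule on 1]
3. ~([](p3 -> <>p3) -> ([]p3 -> []<>p3)), w0   [&-rule on 1]
4. [](p3 -> <>p3), w0   [~->-rule on 3]
5. ~([]p3 -> []<>p3), w0   [~->-rule on 3]
6. []p3, w0   [~->-rule on 5]
7. ~[]<>p3, w0   [~->-rule on 5]
8. p3 -> <>p3, w0   [[]-rule on 4 via w0Rw0]
9. p3, w0   [[]-rule on 6 via w0Rw0]
10. p1, w0   [->-rule on 2 (branches; this branch)]
11. <>p3, w0   [->-rule on 8 (branches; this branch)]
12. ~<>p3, w1   [~[]-rule on 7: fresh world w1, w0Rw1]
13. p3 -> <>p3, w1   [[]-rule on 4 via w0Rw1]
14. p3, w1   [[]-rule on 6 via w0Rw1]
15. ~p3, w0   [~<>-rule on 12 via w1Rw0]
Accessibility: w0Rw0, w0Rw1, w1Rw0, w1Rw1
Branch closes: p3 and ~p3 both at w0.
All branches of the tableau close; one closing branch shown above.

No, unsatisfiable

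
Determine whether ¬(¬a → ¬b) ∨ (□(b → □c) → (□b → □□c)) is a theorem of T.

Yes, valid

Tableau for the negation ¬(¬(¬a → ¬b) ∨ (□(b → □c) → (□b → □□c))):
1. ¬(¬(¬a → ¬b) ∨ (□(b → □c) → (□b → □□c))), w0
2. ¬a → ¬b, w0   [¬∨-rule on 1]
3. ¬(□(b → □c) → (□b → □□c)), w0   [¬∨-rule on 1]
4. □(b → □c), w0   [¬→-rule on 3]
5. ¬(□b → □□c), w0   [¬→-rule on 3]
6. □b, w0   [¬→-rule on 5]
7. ¬□□c, w0   [¬→-rule on 5]
8. b → □c, w0   [□-rule on 4 via w0Rw0]
9. b, w0   [□-rule on 6 via w0Rw0]
10. a, w0   [→-rule on 2 (branches; this branch)]
11. □c, w0   [→-rule on 8 (branches; this branch)]
12. c, w0   [□-rule on 11 via w0Rw0]
13. ¬□c, w1   [¬□-rule on 7: fresh world w1, w0Rw1]
14. b → □c, w1   [□-rule on 4 via w0Rw1]
15. b, w1   [□-rule on 6 via w0Rw1]
16. c, w1   [□-rule on 11 via w0Rw1]
17. □c, w1   [→-rule on 14 (branches; this branch)]
18. ¬c, w2   [¬□-rule on 13: fresh world w2, w1Rw2]
19. c, w2   [□-rule on 17 via w1Rw2]
Accessibility: w0Rw0, w0Rw1, w1Rw1, w1Rw2, w2Rw2
Branch closes: c and ¬c both at w2.
Every branch of the negation's tableau closes; the branch above is one of them.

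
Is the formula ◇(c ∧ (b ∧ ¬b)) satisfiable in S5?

Unsatisfiable

1. ◇(c ∧ (b ∧ ¬b)), w0
2. c ∧ (b ∧ ¬b), w1   [◇-rule on 1: fresh world w1, w0Rw1]
3. c, w1   [∧-rule on 2]
4. b ∧ ¬b, w1   [∧-rule on 2]
5. b, w1   [∧-rule on 4]
6. ¬b, w1   [∧-rule on 4]
Accessibility: w0Rw0, w0Rw1, w1Rw0, w1Rw1
Branch closes: b and ¬b both at w1.
Every branch closes; the branch above is one of them.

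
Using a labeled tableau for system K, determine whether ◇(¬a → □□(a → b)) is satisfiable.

1. ◇(¬a → □□(a → b)), u
2. ¬a → □□(a → b), v   [◇-rule on 1: fresh world v, uRv]
3. □□(a → b), v   [→-rule on 2 (branches; this branch)]
Accessibility: uRv

Satisfiable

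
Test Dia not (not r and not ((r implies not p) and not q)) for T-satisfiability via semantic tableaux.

Satisfiable

1. Dia not (not r and not ((r implies not p) and not q)), w0
2. not (not r and not ((r implies not p) and not q)), w1   [Dia-rule on 1: fresh world w1, w0Rw1]
3. (r implies not p) and not q, w1   [neg-and-rule on 2 (branches; this branch)]
4. r implies not p, w1   [and-rule on 3]
5. not q, w1   [and-rule on 3]
6. not p, w1   [implies-rule on 4 (branches; this branch)]
Accessibility: w0Rw0, w0Rw1, w1Rw1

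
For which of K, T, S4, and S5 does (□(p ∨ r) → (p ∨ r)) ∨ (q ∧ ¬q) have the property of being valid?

T, S4, S5

T-tableau for the negation ¬((□(p ∨ r) → (p ∨ r)) ∨ (q ∧ ¬q)):
1. ¬((□(p ∨ r) → (p ∨ r)) ∨ (q ∧ ¬q)), u
2. ¬(□(p ∨ r) → (p ∨ r)), u
3. ¬(q ∧ ¬q), u
4. □(p ∨ r), u
5. ¬(p ∨ r), u
6. ¬p, u
7. ¬r, u
8. p ∨ r, u
9. q, u
10. r, u
Accessibility: uRu
Branch closes: r and ¬r both at u.
Every branch closes (one shown): valid in T, hence also in S4, S5 (every theorem of T is a theorem of S4 and S5).
K-tableau for the negation ¬((□(p ∨ r) → (p ∨ r)) ∨ (q ∧ ¬q)):
1. ¬((□(p ∨ r) → (p ∨ r)) ∨ (q ∧ ¬q)), u
2. ¬(□(p ∨ r) → (p ∨ r)), u
3. ¬(q ∧ ¬q), u
4. □(p ∨ r), u
5. ¬(p ∨ r), u
6. ¬p, u
7. ¬r, u
8. q, u
Complete open branch: countermodel on a K-frame, so not valid in K.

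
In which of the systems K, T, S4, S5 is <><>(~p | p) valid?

T, S4, S5

K-tableau for the negation ~<><>(~p | p):
1. ~<><>(~p | p), u
Complete open branch: countermodel on a K-frame, so not valid in K.
T-tableau for the negation ~<><>(~p | p):
1. ~<><>(~p | p), u
2. ~<>(~p | p), u   [~<>-rule on 1 via uRu]
3. ~(~p | p), u   [~<>-rule on 2 via uRu]
4. p, u   [~|-rule on 3]
5. ~p, u   [~|-rule on 3]
Accessibility: uRu
Branch closes: p and ~p both at u.
Every branch closes (one shown): valid in T, hence also in S4, S5 (every theorem of T is a theorem of S4 and S5).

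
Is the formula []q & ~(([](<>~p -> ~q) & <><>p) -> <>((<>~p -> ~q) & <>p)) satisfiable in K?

Unsatisfiable

1. []q & ~(([](<>~p -> ~q) & <><>p) -> <>((<>~p -> ~q) & <>p)), 0
2. []q, 0   [&-rule on 1]
3. ~(([](<>~p -> ~q) & <><>p) -> <>((<>~p -> ~q) & <>p)), 0   [&-rule on 1]
4. [](<>~p -> ~q) & <><>p, 0   [~->-rule on 3]
5. ~<>((<>~p -> ~q) & <>p), 0   [~->-rule on 3]
6. [](<>~p -> ~q), 0   [&-rule on 4]
7. <><>p, 0   [&-rule on 4]
8. <>p, 1   [<>-rule on 7: fresh world 1, 0R1]
9. q, 1   [[]-rule on 2 via 0R1]
10. ~((<>~p -> ~q) & <>p), 1   [~<>-rule on 5 via 0R1]
11. <>~p -> ~q, 1   [[]-rule on 6 via 0R1]
12. ~(<>~p -> ~q), 1   [~&-rule on 10 (branches; this branch)]
13. <>~p, 1   [~->-rule on 12]
14. ~<>~p, 1   [->-rule on 11 (branches; this branch)]
15. p, 2   [<>-rule on 8: fresh world 2, 1R2]
16. ~p, 3   [<>-rule on 13: fresh world 3, 1R3]
17. p, 3   [~<>-rule on 14 via 1R3]
Accessibility: 0R1, 1R2, 1R3
Branch closes: p and ~p both at 3.
Every branch closes; the branch above is one of them.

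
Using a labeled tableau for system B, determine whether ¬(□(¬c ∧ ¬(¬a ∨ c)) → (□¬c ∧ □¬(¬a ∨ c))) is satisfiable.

Unsatisfiable (every branch closes)

1. ¬(□(¬c ∧ ¬(¬a ∨ c)) → (□¬c ∧ □¬(¬a ∨ c))), u
2. □(¬c ∧ ¬(¬a ∨ c)), u
3. ¬(□¬c ∧ □¬(¬a ∨ c)), u
4. ¬c ∧ ¬(¬a ∨ c), u
5. ¬c, u
6. ¬(¬a ∨ c), u
7. a, u
8. ¬□¬(¬a ∨ c), u
9. ¬a ∨ c, v
10. ¬c ∧ ¬(¬a ∨ c), v
11. ¬c, v
12. ¬(¬a ∨ c), v
13. a, v
14. c, v
Accessibility: uRu, uRv, vRu, vRv
Branch closes: c and ¬c both at v.
(One branch shown.) All branches close.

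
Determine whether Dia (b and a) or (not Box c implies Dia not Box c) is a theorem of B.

Tableau for the negation not (Dia (b and a) or (not Box c implies Dia not Box c)):
1. not (Dia (b and a) or (not Box c implies Dia not Box c)), 0
2. not Dia (b and a), 0   [neg-or-rule on 1]
3. not (not Box c implies Dia not Box c), 0   [neg-or-rule on 1]
4. not Box c, 0   [neg-implies-rule on 3]
5. not Dia not Box c, 0   [neg-implies-rule on 3]
6. not (b and a), 0   [neg-Dia-rule on 2 via 0R0]
7. Box c, 0   [neg-Dia-rule on 5 via 0R0]
8. c, 0   [Box-rule on 7 via 0R0]
9. not a, 0   [neg-and-rule on 6 (branches; this branch)]
10. not c, 1   [neg-Box-rule on 4: fresh world 1, 0R1]
11. not (b and a), 1   [neg-Dia-rule on 2 via 0R1]
12. Box c, 1   [neg-Dia-rule on 5 via 0R1]
13. c, 1   [Box-rule on 7 via 0R1]
Accessibility: 0R0, 0R1, 1R0, 1R1
Branch closes: c and not c both at 1.
Every branch of the negation's tableau closes; the branch above is one of them.

Valid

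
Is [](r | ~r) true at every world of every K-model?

Valid in K

Tableau for the negation ~[](r | ~r):
1. ~[](r | ~r), w0
2. ~(r | ~r), w1
3. ~r, w1
4. r, w1
Accessibility: w0Rw1
Branch closes: r and ~r both at w1.
All branches of the negation close; one closing branch shown above.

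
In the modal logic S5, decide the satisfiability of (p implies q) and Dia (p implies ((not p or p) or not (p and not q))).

Satisfiable

1. (p implies q) and Dia (p implies ((not p or p) or not (p and not q))), 0
2. p implies q, 0
3. Dia (p implies ((not p or p) or not (p and not q))), 0
4. q, 0
5. p implies ((not p or p) or not (p and not q)), 1
6. (not p or p) or not (p and not q), 1
7. not (p and not q), 1
8. q, 1
Accessibility: 0R0, 0R1, 1R0, 1R1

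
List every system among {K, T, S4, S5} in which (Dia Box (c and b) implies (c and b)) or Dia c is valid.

T, S4, S5

T-tableau for the negation not ((Dia Box (c and b) implies (c and b)) or Dia c):
1. not ((Dia Box (c and b) implies (c and b)) or Dia c), w0
2. not (Dia Box (c and b) implies (c and b)), w0
3. not Dia c, w0
4. Dia Box (c and b), w0
5. not (c and b), w0
6. not c, w0
7. not b, w0
8. Box (c and b), w1
9. not c, w1
10. c and b, w1
11. c, w1
12. b, w1
Accessibility: w0Rw0, w0Rw1, w1Rw1
Branch closes: c and not c both at w1.
Every branch closes (one shown): valid in T, hence also in S4, S5 (every theorem of T is a theorem of S4 and S5).
K-tableau for the negation not ((Dia Box (c and b) implies (c and b)) or Dia c):
1. not ((Dia Box (c and b) implies (c and b)) or Dia c), w0
2. not (Dia Box (c and b) implies (c and b)), w0
3. not Dia c, w0
4. Dia Box (c and b), w0
5. not (c and b), w0
6. not b, w0
7. Box (c and b), w1
8. not c, w1
Accessibility: w0Rw1
Complete open branch: countermodel on a K-frame, so not valid in K.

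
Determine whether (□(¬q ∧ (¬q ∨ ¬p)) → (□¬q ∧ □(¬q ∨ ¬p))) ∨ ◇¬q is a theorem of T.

Tableau for the negation ¬((□(¬q ∧ (¬q ∨ ¬p)) → (□¬q ∧ □(¬q ∨ ¬p))) ∨ ◇¬q):
1. ¬((□(¬q ∧ (¬q ∨ ¬p)) → (□¬q ∧ □(¬q ∨ ¬p))) ∨ ◇¬q), 0
2. ¬(□(¬q ∧ (¬q ∨ ¬p)) → (□¬q ∧ □(¬q ∨ ¬p))), 0   [¬∨-rule on 1]
3. ¬◇¬q, 0   [¬∨-rule on 1]
4. □(¬q ∧ (¬q ∨ ¬p)), 0   [¬→-rule on 2]
5. ¬(□¬q ∧ □(¬q ∨ ¬p)), 0   [¬→-rule on 2]
6. q, 0   [¬◇-rule on 3 via 0R0]
7. ¬q ∧ (¬q ∨ ¬p), 0   [□-rule on 4 via 0R0]
8. ¬q, 0   [∧-rule on 7]
9. ¬q ∨ ¬p, 0   [∧-rule on 7]
Accessibility: 0R0
Branch closes: q and ¬q both at 0.
All branches of the negation close; one closing branch shown above.

Yes, valid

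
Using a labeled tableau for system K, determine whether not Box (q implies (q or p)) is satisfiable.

1. not Box (q implies (q or p)), w0
2. not (q implies (q or p)), w1   [neg-Box-rule on 1: fresh world w1, w0Rw1]
3. q, w1   [neg-implies-rule on 2]
4. not (q or p), w1   [neg-implies-rule on 2]
5. not q, w1   [neg-or-rule on 4]
6. not p, w1   [neg-or-rule on 4]
Accessibility: w0Rw1
Branch closes: q and not q both at w1.
Every branch closes; the branch above is one of them.

Unsatisfiable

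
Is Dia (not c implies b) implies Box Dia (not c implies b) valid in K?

Invalid (countermodel exists)

Tableau for the negation not (Dia (not c implies b) implies Box Dia (not c implies b)):
1. not (Dia (not c implies b) implies Box Dia (not c implies b)), 0
2. Dia (not c implies b), 0   [neg-implies-rule on 1]
3. not Box Dia (not c implies b), 0   [neg-implies-rule on 1]
4. not c implies b, 1   [Dia-rule on 2: fresh world 1, 0R1]
5. b, 1   [implies-rule on 4 (branches; this branch)]
6. not Dia (not c implies b), 2   [neg-Box-rule on 3: fresh world 2, 0R2]
Accessibility: 0R1, 0R2
The negation has an open branch (countermodel exists).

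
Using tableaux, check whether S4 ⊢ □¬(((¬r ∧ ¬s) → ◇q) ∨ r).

Not valid

Tableau for the negation ¬□¬(((¬r ∧ ¬s) → ◇q) ∨ r):
1. ¬□¬(((¬r ∧ ¬s) → ◇q) ∨ r), 0
2. ((¬r ∧ ¬s) → ◇q) ∨ r, 1
3. r, 1
Accessibility: 0R0, 0R1, 1R1
The negation has an open branch (countermodel exists).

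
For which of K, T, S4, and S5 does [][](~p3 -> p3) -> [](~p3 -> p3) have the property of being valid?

T, S4, S5

K-tableau for the negation ~([][](~p3 -> p3) -> [](~p3 -> p3)):
1. ~([][](~p3 -> p3) -> [](~p3 -> p3)), w0
2. [][](~p3 -> p3), w0
3. ~[](~p3 -> p3), w0
4. ~(~p3 -> p3), w1
5. ~p3, w1
6. [](~p3 -> p3), w1
Accessibility: w0Rw1
Complete open branch: countermodel on a K-frame, so not valid in K.
T-tableau for the negation ~([][](~p3 -> p3) -> [](~p3 -> p3)):
1. ~([][](~p3 -> p3) -> [](~p3 -> p3)), w0
2. [][](~p3 -> p3), w0
3. ~[](~p3 -> p3), w0
4. [](~p3 -> p3), w0
5. ~p3 -> p3, w0
6. p3, w0
7. ~(~p3 -> p3), w1
8. ~p3, w1
9. [](~p3 -> p3), w1
10. ~p3 -> p3, w1
11. p3, w1
Accessibility: w0Rw0, w0Rw1, w1Rw1
Branch closes: p3 and ~p3 both at w1.
Every branch closes (one shown): valid in T, hence also in S4, S5 (every theorem of T is a theorem of S4 and S5).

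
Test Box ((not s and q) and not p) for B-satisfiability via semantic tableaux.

Satisfiable

1. Box ((not s and q) and not p), w0
2. (not s and q) and not p, w0   [Box-rule on 1 via w0Rw0]
3. not s and q, w0   [and-rule on 2]
4. not p, w0   [and-rule on 2]
5. not s, w0   [and-rule on 3]
6. q, w0   [and-rule on 3]
Accessibility: w0Rw0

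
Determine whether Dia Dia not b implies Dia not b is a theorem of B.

Invalid (countermodel exists)

Tableau for the negation not (Dia Dia not b implies Dia not b):
1. not (Dia Dia not b implies Dia not b), w0
2. Dia Dia not b, w0
3. not Dia not b, w0
4. b, w0
5. Dia not b, w1
6. b, w1
7. not b, w2
Accessibility: w0Rw0, w0Rw1, w1Rw0, w1Rw1, w1Rw2, w2Rw1, w2Rw2
The negation has an open branch (countermodel exists).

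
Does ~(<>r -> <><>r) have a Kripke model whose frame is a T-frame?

1. ~(<>r -> <><>r), 0
2. <>r, 0
3. ~<><>r, 0
4. ~<>r, 0
5. ~r, 0
6. r, 1
7. ~<>r, 1
8. ~r, 1
Accessibility: 0R0, 0R1, 1R1
Branch closes: r and ~r both at 1.
(One branch shown.) All branches close.

Unsatisfiable (every branch closes)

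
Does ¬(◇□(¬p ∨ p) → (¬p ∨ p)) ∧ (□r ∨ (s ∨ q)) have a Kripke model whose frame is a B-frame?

1. ¬(◇□(¬p ∨ p) → (¬p ∨ p)) ∧ (□r ∨ (s ∨ q)), u
2. ¬(◇□(¬p ∨ p) → (¬p ∨ p)), u
3. □r ∨ (s ∨ q), u
4. ◇□(¬p ∨ p), u
5. ¬(¬p ∨ p), u
6. p, u
7. ¬p, u
Accessibility: uRu
Branch closes: p and ¬p both at u.
(One branch shown.) All branches close.

Unsatisfiable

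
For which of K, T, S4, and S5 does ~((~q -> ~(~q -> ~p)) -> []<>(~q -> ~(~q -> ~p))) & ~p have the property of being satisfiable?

S5-tableau for the formula:
1. ~((~q -> ~(~q -> ~p)) -> []<>(~q -> ~(~q -> ~p))) & ~p, u
2. ~((~q -> ~(~q -> ~p)) -> []<>(~q -> ~(~q -> ~p))), u
3. ~p, u
4. ~q -> ~(~q -> ~p), u
5. ~[]<>(~q -> ~(~q -> ~p)), u
6. q, u
7. ~<>(~q -> ~(~q -> ~p)), v
8. ~(~q -> ~(~q -> ~p)), u
9. ~q, u
10. ~q -> ~p, u
Accessibility: uRu, uRv, vRu, vRv
Branch closes: q and ~q both at u.
Every branch closes (one shown): unsatisfiable in S5.
S4-tableau for the formula:
1. ~((~q -> ~(~q -> ~p)) -> []<>(~q -> ~(~q -> ~p))) & ~p, u
2. ~((~q -> ~(~q -> ~p)) -> []<>(~q -> ~(~q -> ~p))), u
3. ~p, u
4. ~q -> ~(~q -> ~p), u
5. ~[]<>(~q -> ~(~q -> ~p)), u
6. q, u
7. ~<>(~q -> ~(~q -> ~p)), v
8. ~(~q -> ~(~q -> ~p)), v
9. ~q, v
10. ~q -> ~p, v
11. ~p, v
Accessibility: uRu, uRv, vRv
Complete open branch: satisfiable in S4, hence also in K, T (this S4-model is also a K-model and a T-model).

K, T, S4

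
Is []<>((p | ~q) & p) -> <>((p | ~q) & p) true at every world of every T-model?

Valid

Tableau for the negation ~([]<>((p | ~q) & p) -> <>((p | ~q) & p)):
1. ~([]<>((p | ~q) & p) -> <>((p | ~q) & p)), 0
2. []<>((p | ~q) & p), 0
3. ~<>((p | ~q) & p), 0
4. <>((p | ~q) & p), 0
5. ~((p | ~q) & p), 0
6. ~(p | ~q), 0
7. ~p, 0
8. q, 0
9. (p | ~q) & p, 1
10. p | ~q, 1
11. p, 1
12. <>((p | ~q) & p), 1
13. ~((p | ~q) & p), 1
14. ~q, 1
15. ~(p | ~q), 1
16. ~p, 1
17. q, 1
Accessibility: 0R0, 0R1, 1R1
Branch closes: p and ~p both at 1.
All branches of the negation close; one closing branch shown above.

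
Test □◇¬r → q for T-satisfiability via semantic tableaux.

Satisfiable (open branch found)

1. □◇¬r → q, 0
2. q, 0
Accessibility: 0R0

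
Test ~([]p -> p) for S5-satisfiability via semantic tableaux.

1. ~([]p -> p), u
2. []p, u   [~->-rule on 1]
3. ~p, u   [~->-rule on 1]
4. p, u   [[]-rule on 2 via uRu]
Accessibility: uRu
Branch closes: p and ~p both at u.
Every branch closes; the branch above is one of them.

Unsatisfiable (every branch closes)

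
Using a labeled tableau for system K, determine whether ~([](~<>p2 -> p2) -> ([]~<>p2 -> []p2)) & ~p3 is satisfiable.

Unsatisfiable (every branch closes)

1. ~([](~<>p2 -> p2) -> ([]~<>p2 -> []p2)) & ~p3, u
2. ~([](~<>p2 -> p2) -> ([]~<>p2 -> []p2)), u   [&-rule on 1]
3. ~p3, u   [&-rule on 1]
4. [](~<>p2 -> p2), u   [~->-rule on 2]
5. ~([]~<>p2 -> []p2), u   [~->-rule on 2]
6. []~<>p2, u   [~->-rule on 5]
7. ~[]p2, u   [~->-rule on 5]
8. ~p2, v   [~[]-rule on 7: fresh world v, uRv]
9. ~<>p2 -> p2, v   [[]-rule on 4 via uRv]
10. ~<>p2, v   [[]-rule on 6 via uRv]
11. <>p2, v   [->-rule on 9 (branches; this branch)]
12. p2, w   [<>-rule on 11: fresh world w, vRw]
13. ~p2, w   [~<>-rule on 10 via vRw]
Accessibility: uRv, vRw
Branch closes: p2 and ~p2 both at w.
(One branch shown.) All branches close.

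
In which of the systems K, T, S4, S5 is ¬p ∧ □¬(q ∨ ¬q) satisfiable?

K-tableau for the formula:
1. ¬p ∧ □¬(q ∨ ¬q), u
2. ¬p, u
3. □¬(q ∨ ¬q), u
Complete open branch: satisfiable in K.
T-tableau for the formula:
1. ¬p ∧ □¬(q ∨ ¬q), u
2. ¬p, u
3. □¬(q ∨ ¬q), u
4. ¬(q ∨ ¬q), u
5. ¬q, u
6. q, u
Accessibility: uRu
Branch closes: q and ¬q both at u.
Every branch closes (one shown): unsatisfiable in T, hence also in S4, S5 (every S4/S5-frame is a T-frame).

K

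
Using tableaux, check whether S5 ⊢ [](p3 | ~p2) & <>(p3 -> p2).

Tableau for the negation ~([](p3 | ~p2) & <>(p3 -> p2)):
1. ~([](p3 | ~p2) & <>(p3 -> p2)), w0
2. ~<>(p3 -> p2), w0
3. ~(p3 -> p2), w0
4. p3, w0
5. ~p2, w0
Accessibility: w0Rw0
The negation has an open branch (countermodel exists).

Invalid (countermodel exists)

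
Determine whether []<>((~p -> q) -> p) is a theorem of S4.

Tableau for the negation ~[]<>((~p -> q) -> p):
1. ~[]<>((~p -> q) -> p), 0
2. ~<>((~p -> q) -> p), 1
3. ~((~p -> q) -> p), 1
4. ~p -> q, 1
5. ~p, 1
6. q, 1
Accessibility: 0R0, 0R1, 1R1
The negation has an open branch (countermodel exists).

Invalid (countermodel exists)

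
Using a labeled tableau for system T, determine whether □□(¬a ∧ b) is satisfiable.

1. □□(¬a ∧ b), 0
2. □(¬a ∧ b), 0   [□-rule on 1 via 0R0]
3. ¬a ∧ b, 0   [□-rule on 2 via 0R0]
4. ¬a, 0   [∧-rule on 3]
5. b, 0   [∧-rule on 3]
Accessibility: 0R0

Satisfiable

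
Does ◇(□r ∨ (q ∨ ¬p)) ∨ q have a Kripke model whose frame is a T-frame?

Yes, satisfiable

1. ◇(□r ∨ (q ∨ ¬p)) ∨ q, 0
2. q, 0   [∨-rule on 1 (branches; this branch)]
Accessibility: 0R0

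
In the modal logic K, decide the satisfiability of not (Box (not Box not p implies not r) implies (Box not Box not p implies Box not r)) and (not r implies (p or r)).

1. not (Box (not Box not p implies not r) implies (Box not Box not p implies Box not r)) and (not r implies (p or r)), u
2. not (Box (not Box not p implies not r) implies (Box not Box not p implies Box not r)), u   [and-rule on 1]
3. not r implies (p or r), u   [and-rule on 1]
4. Box (not Box not p implies not r), u   [neg-implies-rule on 2]
5. not (Box not Box not p implies Box not r), u   [neg-implies-rule on 2]
6. Box not Box not p, u   [neg-implies-rule on 5]
7. not Box not r, u   [neg-implies-rule on 5]
8. p or r, u   [implies-rule on 3 (branches; this branch)]
9. r, u   [or-rule on 8 (branches; this branch)]
10. r, v   [neg-Box-rule on 7: fresh world v, uRv]
11. not Box not p implies not r, v   [Box-rule on 4 via uRv]
12. not Box not p, v   [Box-rule on 6 via uRv]
13. Box not p, v   [implies-rule on 11 (branches; this branch)]
14. p, w   [neg-Box-rule on 12: fresh world w, vRw]
15. not p, w   [Box-rule on 13 via vRw]
Accessibility: uRv, vRw
Branch closes: p and not p both at w.
(One branch shown.) All branches close.

No, unsatisfiable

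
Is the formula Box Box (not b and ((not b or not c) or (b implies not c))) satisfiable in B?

Satisfiable

1. Box Box (not b and ((not b or not c) or (b implies not c))), w0
2. Box (not b and ((not b or not c) or (b implies not c))), w0   [Box-rule on 1 via w0Rw0]
3. not b and ((not b or not c) or (b implies not c)), w0   [Box-rule on 2 via w0Rw0]
4. not b, w0   [and-rule on 3]
5. (not b or not c) or (b implies not c), w0   [and-rule on 3]
6. b implies not c, w0   [or-rule on 5 (branches; this branch)]
7. not c, w0   [implies-rule on 6 (branches; this branch)]
Accessibility: w0Rw0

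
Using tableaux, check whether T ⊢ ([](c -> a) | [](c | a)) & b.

No, not valid

Tableau for the negation ~(([](c -> a) | [](c | a)) & b):
1. ~(([](c -> a) | [](c | a)) & b), w0
2. ~b, w0
Accessibility: w0Rw0
The negation has an open branch (countermodel exists).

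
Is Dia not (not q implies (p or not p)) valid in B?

Invalid (countermodel exists)

Tableau for the negation not Dia not (not q implies (p or not p)):
1. not Dia not (not q implies (p or not p)), w0
2. not q implies (p or not p), w0
3. p or not p, w0
4. not p, w0
Accessibility: w0Rw0
The negation has an open branch (countermodel exists).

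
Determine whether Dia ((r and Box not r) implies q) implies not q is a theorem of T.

Not valid

Tableau for the negation not (Dia ((r and Box not r) implies q) implies not q):
1. not (Dia ((r and Box not r) implies q) implies not q), u
2. Dia ((r and Box not r) implies q), u
3. q, u
4. (r and Box not r) implies q, v
5. q, v
Accessibility: uRu, uRv, vRv
The negation has an open branch (countermodel exists).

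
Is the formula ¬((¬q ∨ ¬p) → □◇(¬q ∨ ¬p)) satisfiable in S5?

Unsatisfiable

1. ¬((¬q ∨ ¬p) → □◇(¬q ∨ ¬p)), w0
2. ¬q ∨ ¬p, w0
3. ¬□◇(¬q ∨ ¬p), w0
4. ¬p, w0
5. ¬◇(¬q ∨ ¬p), w1
6. ¬(¬q ∨ ¬p), w0
7. q, w0
8. p, w0
Accessibility: w0Rw0, w0Rw1, w1Rw0, w1Rw1
Branch closes: p and ¬p both at w0.
Every branch closes; the branch above is one of them.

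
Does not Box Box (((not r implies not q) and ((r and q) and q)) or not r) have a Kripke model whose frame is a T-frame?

1. not Box Box (((not r implies not q) and ((r and q) and q)) or not r), w0
2. not Box (((not r implies not q) and ((r and q) and q)) or not r), w1
3. not (((not r implies not q) and ((r and q) and q)) or not r), w2
4. not ((not r implies not q) and ((r and q) and q)), w2
5. r, w2
6. not ((r and q) and q), w2
7. not q, w2
Accessibility: w0Rw0, w0Rw1, w1Rw1, w1Rw2, w2Rw2

Satisfiable (open branch found)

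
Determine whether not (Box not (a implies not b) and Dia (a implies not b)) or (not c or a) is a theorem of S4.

Tableau for the negation not (not (Box not (a implies not b) and Dia (a implies not b)) or (not c or a)):
1. not (not (Box not (a implies not b) and Dia (a implies not b)) or (not c or a)), u
2. Box not (a implies not b) and Dia (a implies not b), u   [neg-or-rule on 1]
3. not (not c or a), u   [neg-or-rule on 1]
4. Box not (a implies not b), u   [and-rule on 2]
5. Dia (a implies not b), u   [and-rule on 2]
6. c, u   [neg-or-rule on 3]
7. not a, u   [neg-or-rule on 3]
8. not (a implies not b), u   [Box-rule on 4 via uRu]
9. a, u   [neg-implies-rule on 8]
10. b, u   [neg-implies-rule on 8]
Accessibility: uRu
Branch closes: a and not a both at u.
Every branch of the negation's tableau closes; the branch above is one of them.

Valid in S4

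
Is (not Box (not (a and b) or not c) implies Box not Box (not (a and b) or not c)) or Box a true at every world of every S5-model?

Yes, valid

Tableau for the negation not ((not Box (not (a and b) or not c) implies Box not Box (not (a and b) or not c)) or Box a):
1. not ((not Box (not (a and b) or not c) implies Box not Box (not (a and b) or not c)) or Box a), u
2. not (not Box (not (a and b) or not c) implies Box not Box (not (a and b) or not c)), u
3. not Box a, u
4. not Box (not (a and b) or not c), u
5. not Box not Box (not (a and b) or not c), u
6. not a, v
7. not (not (a and b) or not c), w
8. a and b, w
9. c, w
10. a, w
11. b, w
12. Box (not (a and b) or not c), x
13. not (a and b) or not c, u
14. not (a and b) or not c, v
15. not (a and b) or not c, w
16. not (a and b) or not c, x
17. not (a and b), u
18. not (a and b), v
19. not (a and b), w
20. not c, x
21. not b, u
22. not b, v
23. not b, w
Accessibility: uRu, uRv, uRw, uRx, vRu, vRv, vRw, vRx, wRu, wRv, wRw, wRx, xRu, xRv, xRw, xRx
Branch closes: b and not b both at w.
Every branch of the negation's tableau closes; the branch above is one of them.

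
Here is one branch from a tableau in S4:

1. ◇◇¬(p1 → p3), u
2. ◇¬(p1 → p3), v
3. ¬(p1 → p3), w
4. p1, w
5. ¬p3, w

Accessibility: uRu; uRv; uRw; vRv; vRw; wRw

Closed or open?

No atom appears with both signs at the same world.

Not closed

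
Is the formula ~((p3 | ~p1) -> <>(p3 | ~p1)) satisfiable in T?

1. ~((p3 | ~p1) -> <>(p3 | ~p1)), u
2. p3 | ~p1, u
3. ~<>(p3 | ~p1), u
4. ~(p3 | ~p1), u
5. ~p3, u
6. p1, u
7. ~p1, u
Accessibility: uRu
Branch closes: p1 and ~p1 both at u.
All branches of the tableau close; one closing branch shown above.

No, unsatisfiable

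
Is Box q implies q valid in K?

Invalid (countermodel exists)

Tableau for the negation not (Box q implies q):
1. not (Box q implies q), 0
2. Box q, 0   [neg-implies-rule on 1]
3. not q, 0   [neg-implies-rule on 1]
The negation has an open branch (countermodel exists).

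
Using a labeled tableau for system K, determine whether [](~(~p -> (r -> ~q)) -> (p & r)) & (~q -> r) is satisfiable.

1. [](~(~p -> (r -> ~q)) -> (p & r)) & (~q -> r), 0
2. [](~(~p -> (r -> ~q)) -> (p & r)), 0
3. ~q -> r, 0
4. r, 0

Yes, satisfiable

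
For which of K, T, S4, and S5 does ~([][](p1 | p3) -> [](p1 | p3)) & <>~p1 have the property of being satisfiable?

K

T-tableau for the formula:
1. ~([][](p1 | p3) -> [](p1 | p3)) & <>~p1, 0
2. ~([][](p1 | p3) -> [](p1 | p3)), 0   [&-rule on 1]
3. <>~p1, 0   [&-rule on 1]
4. [][](p1 | p3), 0   [~->-rule on 2]
5. ~[](p1 | p3), 0   [~->-rule on 2]
6. [](p1 | p3), 0   [[]-rule on 4 via 0R0]
7. p1 | p3, 0   [[]-rule on 6 via 0R0]
8. p3, 0   [|-rule on 7 (branches; this branch)]
9. ~p1, 1   [<>-rule on 3: fresh world 1, 0R1]
10. [](p1 | p3), 1   [[]-rule on 4 via 0R1]
11. p1 | p3, 1   [[]-rule on 6 via 0R1]
12. p3, 1   [|-rule on 11 (branches; this branch)]
13. ~(p1 | p3), 2   [~[]-rule on 5: fresh world 2, 0R2]
14. ~p1, 2   [~|-rule on 13]
15. ~p3, 2   [~|-rule on 13]
16. [](p1 | p3), 2   [[]-rule on 4 via 0R2]
17. p1 | p3, 2   [[]-rule on 6 via 0R2]
18. p3, 2   [|-rule on 17 (branches; this branch)]
Accessibility: 0R0, 0R1, 0R2, 1R1, 2R2
Branch closes: p3 and ~p3 both at 2.
Every branch closes (one shown): unsatisfiable in T, hence also in S4, S5 (every S4/S5-frame is a T-frame).
K-tableau for the formula:
1. ~([][](p1 | p3) -> [](p1 | p3)) & <>~p1, 0
2. ~([][](p1 | p3) -> [](p1 | p3)), 0   [&-rule on 1]
3. <>~p1, 0   [&-rule on 1]
4. [][](p1 | p3), 0   [~->-rule on 2]
5. ~[](p1 | p3), 0   [~->-rule on 2]
6. ~p1, 1   [<>-rule on 3: fresh world 1, 0R1]
7. [](p1 | p3), 1   [[]-rule on 4 via 0R1]
8. ~(p1 | p3), 2   [~[]-rule on 5: fresh world 2, 0R2]
9. ~p1, 2   [~|-rule on 8]
10. ~p3, 2   [~|-rule on 8]
11. [](p1 | p3), 2   [[]-rule on 4 via 0R2]
Accessibility: 0R1, 0R2
Complete open branch: satisfiable in K.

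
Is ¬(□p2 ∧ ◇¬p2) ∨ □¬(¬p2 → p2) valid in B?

Valid in B

Tableau for the negation ¬(¬(□p2 ∧ ◇¬p2) ∨ □¬(¬p2 → p2)):
1. ¬(¬(□p2 ∧ ◇¬p2) ∨ □¬(¬p2 → p2)), u
2. □p2 ∧ ◇¬p2, u
3. ¬□¬(¬p2 → p2), u
4. □p2, u
5. ◇¬p2, u
6. p2, u
7. ¬p2 → p2, v
8. p2, v
9. ¬p2, w
10. p2, w
Accessibility: uRu, uRv, uRw, vRu, vRv, wRu, wRw
Branch closes: p2 and ¬p2 both at w.
All branches of the negation close; one closing branch shown above.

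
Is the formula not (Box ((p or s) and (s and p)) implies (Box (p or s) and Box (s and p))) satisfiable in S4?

1. not (Box ((p or s) and (s and p)) implies (Box (p or s) and Box (s and p))), 0
2. Box ((p or s) and (s and p)), 0
3. not (Box (p or s) and Box (s and p)), 0
4. (p or s) and (s and p), 0
5. p or s, 0
6. s and p, 0
7. s, 0
8. p, 0
9. not Box (s and p), 0
10. not (s and p), 1
11. (p or s) and (s and p), 1
12. p or s, 1
13. s and p, 1
14. s, 1
15. p, 1
16. not p, 1
Accessibility: 0R0, 0R1, 1R1
Branch closes: p and not p both at 1.
Every branch closes; the branch above is one of them.

No, unsatisfiable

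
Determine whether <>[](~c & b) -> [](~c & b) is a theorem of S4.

Not valid

Tableau for the negation ~(<>[](~c & b) -> [](~c & b)):
1. ~(<>[](~c & b) -> [](~c & b)), w0
2. <>[](~c & b), w0
3. ~[](~c & b), w0
4. [](~c & b), w1
5. ~c & b, w1
6. ~c, w1
7. b, w1
8. ~(~c & b), w2
9. ~b, w2
Accessibility: w0Rw0, w0Rw1, w0Rw2, w1Rw1, w2Rw2
The negation has an open branch (countermodel exists).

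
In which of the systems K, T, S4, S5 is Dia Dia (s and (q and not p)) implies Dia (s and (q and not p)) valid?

T-tableau for the negation not (Dia Dia (s and (q and not p)) implies Dia (s and (q and not p))):
1. not (Dia Dia (s and (q and not p)) implies Dia (s and (q and not p))), 0
2. Dia Dia (s and (q and not p)), 0
3. not Dia (s and (q and not p)), 0
4. not (s and (q and not p)), 0
5. not (q and not p), 0
6. p, 0
7. Dia (s and (q and not p)), 1
8. not (s and (q and not p)), 1
9. not (q and not p), 1
10. p, 1
11. s and (q and not p), 2
12. s, 2
13. q and not p, 2
14. q, 2
15. not p, 2
Accessibility: 0R0, 0R1, 1R1, 1R2, 2R2
Complete open branch: countermodel on a T-frame, so not valid in T, nor in K (the same frame is also a K-frame).
S4-tableau for the negation not (Dia Dia (s and (q and not p)) implies Dia (s and (q and not p))):
1. not (Dia Dia (s and (q and not p)) implies Dia (s and (q and not p))), 0
2. Dia Dia (s and (q and not p)), 0
3. not Dia (s and (q and not p)), 0
4. not (s and (q and not p)), 0
5. not (q and not p), 0
6. p, 0
7. Dia (s and (q and not p)), 1
8. not (s and (q and not p)), 1
9. not (q and not p), 1
10. p, 1
11. s and (q and not p), 2
12. s, 2
13. q and not p, 2
14. q, 2
15. not p, 2
16. not (s and (q and not p)), 2
17. not (q and not p), 2
18. p, 2
Accessibility: 0R0, 0R1, 0R2, 1R1, 1R2, 2R2
Branch closes: p and not p both at 2.
Every branch closes (one shown): valid in S4, hence also in S5 (every theorem of S4 is a theorem of S5).

S4, S5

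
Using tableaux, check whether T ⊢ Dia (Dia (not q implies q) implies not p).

Invalid (countermodel exists)

Tableau for the negation not Dia (Dia (not q implies q) implies not p):
1. not Dia (Dia (not q implies q) implies not p), w0
2. not (Dia (not q implies q) implies not p), w0   [neg-Dia-rule on 1 via w0Rw0]
3. Dia (not q implies q), w0   [neg-implies-rule on 2]
4. p, w0   [neg-implies-rule on 2]
5. not q implies q, w1   [Dia-rule on 3: fresh world w1, w0Rw1]
6. not (Dia (not q implies q) implies not p), w1   [neg-Dia-rule on 1 via w0Rw1]
7. Dia (not q implies q), w1   [neg-implies-rule on 6]
8. p, w1   [neg-implies-rule on 6]
9. q, w1   [implies-rule on 5 (branches; this branch)]
10. not q implies q, w2   [Dia-rule on 7: fresh world w2, w1Rw2]
11. q, w2   [implies-rule on 10 (branches; this branch)]
Accessibility: w0Rw0, w0Rw1, w1Rw1, w1Rw2, w2Rw2
The negation has an open branch (countermodel exists).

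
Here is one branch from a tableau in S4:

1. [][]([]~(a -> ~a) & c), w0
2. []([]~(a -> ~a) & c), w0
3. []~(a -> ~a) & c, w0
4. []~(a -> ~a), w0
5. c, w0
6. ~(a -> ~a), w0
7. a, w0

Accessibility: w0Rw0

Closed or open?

Open

No world carries both an atom and its negation.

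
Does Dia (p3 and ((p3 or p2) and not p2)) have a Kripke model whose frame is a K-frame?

Satisfiable

1. Dia (p3 and ((p3 or p2) and not p2)), w0
2. p3 and ((p3 or p2) and not p2), w1   [Dia-rule on 1: fresh world w1, w0Rw1]
3. p3, w1   [and-rule on 2]
4. (p3 or p2) and not p2, w1   [and-rule on 2]
5. p3 or p2, w1   [and-rule on 4]
6. not p2, w1   [and-rule on 4]
Accessibility: w0Rw1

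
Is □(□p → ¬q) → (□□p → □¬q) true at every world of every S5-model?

Tableau for the negation ¬(□(□p → ¬q) → (□□p → □¬q)):
1. ¬(□(□p → ¬q) → (□□p → □¬q)), w0
2. □(□p → ¬q), w0   [¬→-rule on 1]
3. ¬(□□p → □¬q), w0   [¬→-rule on 1]
4. □□p, w0   [¬→-rule on 3]
5. ¬□¬q, w0   [¬→-rule on 3]
6. □p → ¬q, w0   [□-rule on 2 via w0Rw0]
7. □p, w0   [□-rule on 4 via w0Rw0]
8. p, w0   [□-rule on 7 via w0Rw0]
9. ¬q, w0   [→-rule on 6 (branches; this branch)]
10. q, w1   [¬□-rule on 5: fresh world w1, w0Rw1]
11. □p → ¬q, w1   [□-rule on 2 via w0Rw1]
12. □p, w1   [□-rule on 4 via w0Rw1]
13. p, w1   [□-rule on 7 via w0Rw1]
14. ¬□p, w1   [→-rule on 11 (branches; this branch)]
15. ¬p, w2   [¬□-rule on 14: fresh world w2, w1Rw2]
16. □p → ¬q, w2   [□-rule on 2 via w0Rw2]
17. □p, w2   [□-rule on 4 via w0Rw2]
18. p, w2   [□-rule on 7 via w0Rw2]
Accessibility: w0Rw0, w0Rw1, w0Rw2, w1Rw0, w1Rw1, w1Rw2, w2Rw0, w2Rw1, w2Rw2
Branch closes: p and ¬p both at w2.
Every branch of the negation's tableau closes; the branch above is one of them.

Valid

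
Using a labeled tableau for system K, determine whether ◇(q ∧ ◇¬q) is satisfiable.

1. ◇(q ∧ ◇¬q), w0
2. q ∧ ◇¬q, w1
3. q, w1
4. ◇¬q, w1
5. ¬q, w2
Accessibility: w0Rw1, w1Rw2

Satisfiable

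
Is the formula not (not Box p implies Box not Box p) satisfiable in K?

1. not (not Box p implies Box not Box p), 0
2. not Box p, 0   [neg-implies-rule on 1]
3. not Box not Box p, 0   [neg-implies-rule on 1]
4. not p, 1   [neg-Box-rule on 2: fresh world 1, 0R1]
5. Box p, 2   [neg-Box-rule on 3: fresh world 2, 0R2]
Accessibility: 0R1, 0R2

Yes, satisfiable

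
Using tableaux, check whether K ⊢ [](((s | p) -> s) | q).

No, not valid

Tableau for the negation ~[](((s | p) -> s) | q):
1. ~[](((s | p) -> s) | q), w0
2. ~(((s | p) -> s) | q), w1
3. ~((s | p) -> s), w1
4. ~q, w1
5. s | p, w1
6. ~s, w1
7. p, w1
Accessibility: w0Rw1
The negation has an open branch (countermodel exists).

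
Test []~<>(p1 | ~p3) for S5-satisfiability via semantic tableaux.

1. []~<>(p1 | ~p3), 0
2. ~<>(p1 | ~p3), 0   [[]-rule on 1 via 0R0]
3. ~(p1 | ~p3), 0   [~<>-rule on 2 via 0R0]
4. ~p1, 0   [~|-rule on 3]
5. p3, 0   [~|-rule on 3]
Accessibility: 0R0

Satisfiable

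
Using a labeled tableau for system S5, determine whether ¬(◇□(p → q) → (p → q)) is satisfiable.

1. ¬(◇□(p → q) → (p → q)), w0
2. ◇□(p → q), w0
3. ¬(p → q), w0
4. p, w0
5. ¬q, w0
6. □(p → q), w1
7. p → q, w0
8. p → q, w1
9. q, w0
Accessibility: w0Rw0, w0Rw1, w1Rw0, w1Rw1
Branch closes: q and ¬q both at w0.
All branches of the tableau close; one closing branch shown above.

No, unsatisfiable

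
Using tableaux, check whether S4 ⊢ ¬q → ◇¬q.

Valid

Tableau for the negation ¬(¬q → ◇¬q):
1. ¬(¬q → ◇¬q), 0
2. ¬q, 0   [¬→-rule on 1]
3. ¬◇¬q, 0   [¬→-rule on 1]
4. q, 0   [¬◇-rule on 3 via 0R0]
Accessibility: 0R0
Branch closes: q and ¬q both at 0.
All branches of the negation close; one closing branch shown above.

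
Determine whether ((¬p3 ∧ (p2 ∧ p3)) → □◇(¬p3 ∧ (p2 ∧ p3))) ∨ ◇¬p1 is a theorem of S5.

Tableau for the negation ¬(((¬p3 ∧ (p2 ∧ p3)) → □◇(¬p3 ∧ (p2 ∧ p3))) ∨ ◇¬p1):
1. ¬(((¬p3 ∧ (p2 ∧ p3)) → □◇(¬p3 ∧ (p2 ∧ p3))) ∨ ◇¬p1), u
2. ¬((¬p3 ∧ (p2 ∧ p3)) → □◇(¬p3 ∧ (p2 ∧ p3))), u   [¬∨-rule on 1]
3. ¬◇¬p1, u   [¬∨-rule on 1]
4. ¬p3 ∧ (p2 ∧ p3), u   [¬→-rule on 2]
5. ¬□◇(¬p3 ∧ (p2 ∧ p3)), u   [¬→-rule on 2]
6. ¬p3, u   [∧-rule on 4]
7. p2 ∧ p3, u   [∧-rule on 4]
8. p2, u   [∧-rule on 7]
9. p3, u   [∧-rule on 7]
Accessibility: uRu
Branch closes: p3 and ¬p3 both at u.
Every branch of the negation's tableau closes; the branch above is one of them.

Valid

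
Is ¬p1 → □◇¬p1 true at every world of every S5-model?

Valid in S5

Tableau for the negation ¬(¬p1 → □◇¬p1):
1. ¬(¬p1 → □◇¬p1), w0
2. ¬p1, w0
3. ¬□◇¬p1, w0
4. ¬◇¬p1, w1
5. p1, w0
Accessibility: w0Rw0, w0Rw1, w1Rw0, w1Rw1
Branch closes: p1 and ¬p1 both at w0.
Every branch of the negation's tableau closes; the branch above is one of them.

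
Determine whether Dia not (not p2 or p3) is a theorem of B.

Tableau for the negation not Dia not (not p2 or p3):
1. not Dia not (not p2 or p3), w0
2. not p2 or p3, w0
3. p3, w0
Accessibility: w0Rw0
The negation has an open branch (countermodel exists).

Not valid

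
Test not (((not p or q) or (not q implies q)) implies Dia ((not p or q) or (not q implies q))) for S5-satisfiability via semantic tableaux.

Unsatisfiable (every branch closes)

1. not (((not p or q) or (not q implies q)) implies Dia ((not p or q) or (not q implies q))), u
2. (not p or q) or (not q implies q), u
3. not Dia ((not p or q) or (not q implies q)), u
4. not ((not p or q) or (not q implies q)), u
5. not (not p or q), u
6. not (not q implies q), u
7. p, u
8. not q, u
9. not q implies q, u
10. q, u
Accessibility: uRu
Branch closes: q and not q both at u.
(One branch shown.) All branches close.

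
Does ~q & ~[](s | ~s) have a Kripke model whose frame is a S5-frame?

Unsatisfiable (every branch closes)

1. ~q & ~[](s | ~s), u
2. ~q, u
3. ~[](s | ~s), u
4. ~(s | ~s), v
5. ~s, v
6. s, v
Accessibility: uRu, uRv, vRu, vRv
Branch closes: s and ~s both at v.
(One branch shown.) All branches close.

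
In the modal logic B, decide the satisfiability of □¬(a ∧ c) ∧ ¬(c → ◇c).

Unsatisfiable

1. □¬(a ∧ c) ∧ ¬(c → ◇c), 0
2. □¬(a ∧ c), 0
3. ¬(c → ◇c), 0
4. c, 0
5. ¬◇c, 0
6. ¬(a ∧ c), 0
7. ¬c, 0
Accessibility: 0R0
Branch closes: c and ¬c both at 0.
Every branch closes; the branch above is one of them.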